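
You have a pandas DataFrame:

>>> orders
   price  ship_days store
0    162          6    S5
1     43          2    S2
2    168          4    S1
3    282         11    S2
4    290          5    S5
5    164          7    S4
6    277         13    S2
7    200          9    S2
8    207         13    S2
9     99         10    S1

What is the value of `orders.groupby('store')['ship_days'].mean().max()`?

9.6

group by store, mean of ship_days:
store
S1    7.0
S2    9.6
S4    7.0
S5    5.5
Name: ship_days, dtype: float64
Then the max of the resulting series: 9.6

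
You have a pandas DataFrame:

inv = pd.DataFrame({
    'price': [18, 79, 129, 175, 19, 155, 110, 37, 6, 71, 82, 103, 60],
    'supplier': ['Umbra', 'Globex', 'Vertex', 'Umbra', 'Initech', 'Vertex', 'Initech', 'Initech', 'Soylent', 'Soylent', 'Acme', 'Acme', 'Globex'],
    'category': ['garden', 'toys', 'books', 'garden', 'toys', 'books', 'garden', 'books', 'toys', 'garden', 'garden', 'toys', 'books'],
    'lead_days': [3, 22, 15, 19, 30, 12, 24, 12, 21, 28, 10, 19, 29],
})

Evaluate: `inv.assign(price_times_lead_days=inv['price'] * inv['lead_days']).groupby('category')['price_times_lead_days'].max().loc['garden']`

add column price_times_lead_days = inv['price'] * inv['lead_days']:
    price supplier category  lead_days  price_times_lead_days
0      18    Umbra   garden          3                     54
1      79   Globex     toys         22                   1738
2     129   Vertex    books         15                   1935
3     175    Umbra   garden         19                   3325
4      19  Initech     toys         30                    570
5     155   Vertex    books         12                   1860
6     110  Initech   garden         24                   2640
7      37  Initech    books         12                    444
8       6  Soylent     toys         21                    126
9      71  Soylent   garden         28                   1988
10     82     Acme   garden         10                    820
11    103     Acme     toys         19                   1957
12     60   Globex    books         29                   1740
group by category, max of price_times_lead_days:
category
books     1935
garden    3325
toys      1957
Name: price_times_lead_days, dtype: int64

3325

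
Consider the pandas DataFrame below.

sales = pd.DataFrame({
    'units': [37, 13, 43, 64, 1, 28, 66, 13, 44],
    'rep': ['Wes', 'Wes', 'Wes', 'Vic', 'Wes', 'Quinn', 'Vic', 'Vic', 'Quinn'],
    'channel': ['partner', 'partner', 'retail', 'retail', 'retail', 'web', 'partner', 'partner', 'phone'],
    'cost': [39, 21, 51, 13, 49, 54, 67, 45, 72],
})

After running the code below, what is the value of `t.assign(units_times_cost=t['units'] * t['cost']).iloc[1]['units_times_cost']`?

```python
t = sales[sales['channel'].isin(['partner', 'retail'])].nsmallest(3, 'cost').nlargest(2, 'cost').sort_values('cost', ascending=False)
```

filter rows where channel in ['partner', 'retail']:
   units  rep  channel  cost
0     37  Wes  partner    39
1     13  Wes  partner    21
2     43  Wes   retail    51
3     64  Vic   retail    13
4      1  Wes   retail    49
6     66  Vic  partner    67
7     13  Vic  partner    45
take 3 rows with smallest cost:
   units  rep  channel  cost
3     64  Vic   retail    13
1     13  Wes  partner    21
0     37  Wes  partner    39
take 2 rows with largest cost:
   units  rep  channel  cost
0     37  Wes  partner    39
1     13  Wes  partner    21
sort by cost descending:
   units  rep  channel  cost
0     37  Wes  partner    39
1     13  Wes  partner    21
add column units_times_cost = t['units'] * t['cost']:
   units  rep  channel  cost  units_times_cost
0     37  Wes  partner    39              1443
1     13  Wes  partner    21               273
value at position 1, column 'units_times_cost' → 273

273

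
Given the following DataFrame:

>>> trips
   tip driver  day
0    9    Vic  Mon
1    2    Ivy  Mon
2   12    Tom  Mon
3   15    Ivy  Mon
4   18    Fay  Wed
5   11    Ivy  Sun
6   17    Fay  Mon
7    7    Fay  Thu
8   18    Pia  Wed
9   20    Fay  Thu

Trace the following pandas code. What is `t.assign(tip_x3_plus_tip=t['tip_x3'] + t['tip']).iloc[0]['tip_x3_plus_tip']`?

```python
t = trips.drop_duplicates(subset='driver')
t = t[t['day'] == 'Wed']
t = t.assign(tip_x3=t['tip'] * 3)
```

72

drop duplicate driver (keep=first):
   tip driver  day
0    9    Vic  Mon
1    2    Ivy  Mon
2   12    Tom  Mon
4   18    Fay  Wed
8   18    Pia  Wed
filter rows where day == 'Wed':
   tip driver  day
4   18    Fay  Wed
8   18    Pia  Wed
add column tip_x3 = t['tip'] * 3:
   tip driver  day  tip_x3
4   18    Fay  Wed      54
8   18    Pia  Wed      54
add column tip_x3_plus_tip = t['tip_x3'] + t['tip']:
   tip driver  day  tip_x3  tip_x3_plus_tip
4   18    Fay  Wed      54               72
8   18    Pia  Wed      54               72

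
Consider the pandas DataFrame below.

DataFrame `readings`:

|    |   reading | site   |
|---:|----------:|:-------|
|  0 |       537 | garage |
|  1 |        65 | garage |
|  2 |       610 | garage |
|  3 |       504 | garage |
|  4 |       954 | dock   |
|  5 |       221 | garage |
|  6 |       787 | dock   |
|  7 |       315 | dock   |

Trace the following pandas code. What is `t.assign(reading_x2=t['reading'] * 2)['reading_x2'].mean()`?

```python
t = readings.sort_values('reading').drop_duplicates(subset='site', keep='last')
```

sort by reading:
   reading    site
1       65  garage
5      221  garage
7      315    dock
3      504  garage
0      537  garage
2      610  garage
6      787    dock
4      954    dock
drop duplicate site (keep=last):
   reading    site
2      610  garage
4      954    dock
add column reading_x2 = t['reading'] * 2:
   reading    site  reading_x2
2      610  garage        1220
4      954    dock        1908
Reading off the mean of column 'reading_x2', we get 1564.0.

1564.0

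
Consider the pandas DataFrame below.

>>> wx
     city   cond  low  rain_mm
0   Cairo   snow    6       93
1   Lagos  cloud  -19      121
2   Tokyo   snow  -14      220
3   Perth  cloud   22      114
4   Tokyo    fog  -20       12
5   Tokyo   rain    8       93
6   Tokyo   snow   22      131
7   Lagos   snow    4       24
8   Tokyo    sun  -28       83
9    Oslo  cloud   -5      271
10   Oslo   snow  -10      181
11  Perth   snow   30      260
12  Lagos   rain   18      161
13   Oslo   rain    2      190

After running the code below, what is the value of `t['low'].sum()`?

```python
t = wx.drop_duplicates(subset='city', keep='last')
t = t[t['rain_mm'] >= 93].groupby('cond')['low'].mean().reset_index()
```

28.0

drop duplicate city (keep=last):
     city  cond  low  rain_mm
0   Cairo  snow    6       93
8   Tokyo   sun  -28       83
11  Perth  snow   30      260
12  Lagos  rain   18      161
13   Oslo  rain    2      190
filter rows where rain_mm >= 93:
     city  cond  low  rain_mm
0   Cairo  snow    6       93
11  Perth  snow   30      260
12  Lagos  rain   18      161
13   Oslo  rain    2      190
group by cond, mean of low:
cond
rain    10.0
snow    18.0
Name: low, dtype: float64
reset_index():
   cond   low
0  rain  10.0
1  snow  18.0
sum of column 'low' → 28.0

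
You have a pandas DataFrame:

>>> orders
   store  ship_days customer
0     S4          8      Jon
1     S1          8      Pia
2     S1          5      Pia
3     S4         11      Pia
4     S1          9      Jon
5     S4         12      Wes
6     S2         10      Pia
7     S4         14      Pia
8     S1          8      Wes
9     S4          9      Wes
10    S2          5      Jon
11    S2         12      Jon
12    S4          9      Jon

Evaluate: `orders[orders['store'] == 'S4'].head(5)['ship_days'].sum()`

filter rows where store == 'S4':
   store  ship_days customer
0     S4          8      Jon
3     S4         11      Pia
5     S4         12      Wes
7     S4         14      Pia
9     S4          9      Wes
12    S4          9      Jon
take first 5 rows:
  store  ship_days customer
0    S4          8      Jon
3    S4         11      Pia
5    S4         12      Wes
7    S4         14      Pia
9    S4          9      Wes

54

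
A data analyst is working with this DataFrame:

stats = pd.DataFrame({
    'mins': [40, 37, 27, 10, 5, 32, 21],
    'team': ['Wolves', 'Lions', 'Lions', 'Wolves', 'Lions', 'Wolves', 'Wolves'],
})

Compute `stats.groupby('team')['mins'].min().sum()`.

15

group by team, min of mins:
team
Lions      5
Wolves    10
Name: mins, dtype: int64
So sum() = 15.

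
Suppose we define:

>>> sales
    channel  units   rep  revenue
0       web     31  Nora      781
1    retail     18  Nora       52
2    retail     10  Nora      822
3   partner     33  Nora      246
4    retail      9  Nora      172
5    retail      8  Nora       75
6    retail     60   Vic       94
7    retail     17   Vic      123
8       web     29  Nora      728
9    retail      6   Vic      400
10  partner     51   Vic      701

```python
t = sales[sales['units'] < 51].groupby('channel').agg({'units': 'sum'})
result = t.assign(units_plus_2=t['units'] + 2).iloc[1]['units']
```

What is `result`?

filter rows where units < 51:
   channel  units   rep  revenue
0      web     31  Nora      781
1   retail     18  Nora       52
2   retail     10  Nora      822
3  partner     33  Nora      246
4   retail      9  Nora      172
5   retail      8  Nora       75
7   retail     17   Vic      123
8      web     29  Nora      728
9   retail      6   Vic      400
group by channel, sum of units:
         units
channel       
partner     33
retail      68
web         60
add column units_plus_2 = t['units'] + 2:
         units  units_plus_2
channel                     
partner     33            35
retail      68            70
web         60            62
Reading off the value at position 1, column 'units', we get 68.

68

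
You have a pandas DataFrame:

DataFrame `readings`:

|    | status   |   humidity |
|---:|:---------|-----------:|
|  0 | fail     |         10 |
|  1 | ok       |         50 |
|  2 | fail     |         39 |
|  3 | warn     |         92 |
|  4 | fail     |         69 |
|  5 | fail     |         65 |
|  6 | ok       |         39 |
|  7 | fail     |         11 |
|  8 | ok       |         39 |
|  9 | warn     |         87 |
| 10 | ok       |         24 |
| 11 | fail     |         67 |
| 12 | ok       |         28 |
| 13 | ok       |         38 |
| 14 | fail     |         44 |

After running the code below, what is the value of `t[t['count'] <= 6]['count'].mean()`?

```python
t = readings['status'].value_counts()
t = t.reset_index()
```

value_counts of status:
status
fail    7
ok      6
warn    2
Name: count, dtype: int64
reset_index():
  status  count
0   fail      7
1     ok      6
2   warn      2
filter rows where count <= 6:
  status  count
1     ok      6
2   warn      2
The mean of column 'count' is 4.0.

4.0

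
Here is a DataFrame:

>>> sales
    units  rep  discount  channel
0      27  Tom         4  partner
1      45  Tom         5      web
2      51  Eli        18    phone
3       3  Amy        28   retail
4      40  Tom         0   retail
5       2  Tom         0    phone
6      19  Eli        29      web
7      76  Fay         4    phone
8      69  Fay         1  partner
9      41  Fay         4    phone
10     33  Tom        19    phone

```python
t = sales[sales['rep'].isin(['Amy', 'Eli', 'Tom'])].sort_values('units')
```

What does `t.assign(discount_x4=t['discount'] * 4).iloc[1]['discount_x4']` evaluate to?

112

filter rows where rep in ['Amy', 'Eli', 'Tom']:
    units  rep  discount  channel
0      27  Tom         4  partner
1      45  Tom         5      web
2      51  Eli        18    phone
3       3  Amy        28   retail
4      40  Tom         0   retail
5       2  Tom         0    phone
6      19  Eli        29      web
10     33  Tom        19    phone
sort by units:
    units  rep  discount  channel
5       2  Tom         0    phone
3       3  Amy        28   retail
6      19  Eli        29      web
0      27  Tom         4  partner
10     33  Tom        19    phone
4      40  Tom         0   retail
1      45  Tom         5      web
2      51  Eli        18    phone
add column discount_x4 = t['discount'] * 4:
    units  rep  discount  channel  discount_x4
5       2  Tom         0    phone            0
3       3  Amy        28   retail          112
6      19  Eli        29      web          116
0      27  Tom         4  partner           16
10     33  Tom        19    phone           76
4      40  Tom         0   retail            0
1      45  Tom         5      web           20
2      51  Eli        18    phone           72
The value at position 1, column 'discount_x4' is 112.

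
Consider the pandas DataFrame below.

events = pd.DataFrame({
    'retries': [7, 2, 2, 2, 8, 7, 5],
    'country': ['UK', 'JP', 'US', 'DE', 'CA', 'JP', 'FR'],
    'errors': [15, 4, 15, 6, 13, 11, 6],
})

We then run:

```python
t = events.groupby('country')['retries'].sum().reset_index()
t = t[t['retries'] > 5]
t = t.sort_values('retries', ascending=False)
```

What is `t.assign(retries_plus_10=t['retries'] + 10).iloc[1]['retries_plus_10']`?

group by country, sum of retries:
country
CA    8
DE    2
FR    5
JP    9
UK    7
US    2
Name: retries, dtype: int64
reset_index():
  country  retries
0      CA        8
1      DE        2
2      FR        5
3      JP        9
4      UK        7
5      US        2
filter rows where retries > 5:
  country  retries
0      CA        8
3      JP        9
4      UK        7
sort by retries descending:
  country  retries
3      JP        9
0      CA        8
4      UK        7
add column retries_plus_10 = t['retries'] + 10:
  country  retries  retries_plus_10
3      JP        9               19
0      CA        8               18
4      UK        7               17
Reading off the value at position 1, column 'retries_plus_10', we get 18.

18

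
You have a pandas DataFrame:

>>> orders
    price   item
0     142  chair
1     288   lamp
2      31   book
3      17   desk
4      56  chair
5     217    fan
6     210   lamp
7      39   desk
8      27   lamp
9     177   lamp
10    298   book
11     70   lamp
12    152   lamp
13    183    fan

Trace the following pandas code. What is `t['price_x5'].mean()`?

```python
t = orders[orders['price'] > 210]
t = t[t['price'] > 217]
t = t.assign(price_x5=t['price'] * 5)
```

filter rows where price > 210:
    price  item
1     288  lamp
5     217   fan
10    298  book
filter rows where price > 217:
    price  item
1     288  lamp
10    298  book
add column price_x5 = t['price'] * 5:
    price  item  price_x5
1     288  lamp      1440
10    298  book      1490
mean of column 'price_x5' → 1465.0

1465.0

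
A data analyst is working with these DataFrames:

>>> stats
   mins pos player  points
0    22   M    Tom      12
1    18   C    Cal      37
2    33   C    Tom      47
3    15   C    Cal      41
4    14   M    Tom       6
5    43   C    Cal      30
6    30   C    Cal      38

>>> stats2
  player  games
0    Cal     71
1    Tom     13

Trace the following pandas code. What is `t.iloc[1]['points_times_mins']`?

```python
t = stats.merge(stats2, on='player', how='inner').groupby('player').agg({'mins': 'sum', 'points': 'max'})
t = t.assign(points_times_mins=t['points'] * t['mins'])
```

3243

merge on 'player' (how='inner') → 7 rows:
   mins pos player  points  games
0    22   M    Tom      12     13
1    18   C    Cal      37     71
2    33   C    Tom      47     13
3    15   C    Cal      41     71
4    14   M    Tom       6     13
5    43   C    Cal      30     71
6    30   C    Cal      38     71
group by player: sum(mins), max(points):
        mins  points
player              
Cal      106      41
Tom       69      47
add column points_times_mins = t['points'] * t['mins']:
        mins  points  points_times_mins
player                                 
Cal      106      41               4346
Tom       69      47               3243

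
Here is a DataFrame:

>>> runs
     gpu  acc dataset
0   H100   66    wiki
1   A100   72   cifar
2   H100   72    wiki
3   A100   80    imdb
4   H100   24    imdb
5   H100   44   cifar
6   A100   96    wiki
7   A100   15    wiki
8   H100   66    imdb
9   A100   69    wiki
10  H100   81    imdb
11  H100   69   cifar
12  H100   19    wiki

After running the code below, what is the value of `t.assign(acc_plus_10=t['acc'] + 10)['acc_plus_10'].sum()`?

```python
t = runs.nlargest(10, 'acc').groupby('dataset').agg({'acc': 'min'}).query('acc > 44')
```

take 10 rows with largest acc:
     gpu  acc dataset
6   A100   96    wiki
10  H100   81    imdb
3   A100   80    imdb
1   A100   72   cifar
2   H100   72    wiki
9   A100   69    wiki
11  H100   69   cifar
0   H100   66    wiki
8   H100   66    imdb
5   H100   44   cifar
group by dataset, min of acc:
         acc
dataset     
cifar     44
imdb      66
wiki      66
filter rows where acc > 44:
         acc
dataset     
imdb      66
wiki      66
add column acc_plus_10 = t['acc'] + 10:
         acc  acc_plus_10
dataset                  
imdb      66           76
wiki      66           76

152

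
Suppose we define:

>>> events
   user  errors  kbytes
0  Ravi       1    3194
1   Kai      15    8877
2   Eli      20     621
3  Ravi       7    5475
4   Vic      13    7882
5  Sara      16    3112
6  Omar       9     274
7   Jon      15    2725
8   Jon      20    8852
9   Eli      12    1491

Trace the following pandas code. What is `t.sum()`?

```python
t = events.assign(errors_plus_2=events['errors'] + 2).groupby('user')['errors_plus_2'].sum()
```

add column errors_plus_2 = events['errors'] + 2:
   user  errors  kbytes  errors_plus_2
0  Ravi       1    3194              3
1   Kai      15    8877             17
2   Eli      20     621             22
3  Ravi       7    5475              9
4   Vic      13    7882             15
5  Sara      16    3112             18
6  Omar       9     274             11
7   Jon      15    2725             17
8   Jon      20    8852             22
9   Eli      12    1491             14
group by user, sum of errors_plus_2:
user
Eli     36
Jon     39
Kai     17
Omar    11
Ravi    12
Sara    18
Vic     15
Name: errors_plus_2, dtype: int64
Taking the sum of the resulting series gives 148.

148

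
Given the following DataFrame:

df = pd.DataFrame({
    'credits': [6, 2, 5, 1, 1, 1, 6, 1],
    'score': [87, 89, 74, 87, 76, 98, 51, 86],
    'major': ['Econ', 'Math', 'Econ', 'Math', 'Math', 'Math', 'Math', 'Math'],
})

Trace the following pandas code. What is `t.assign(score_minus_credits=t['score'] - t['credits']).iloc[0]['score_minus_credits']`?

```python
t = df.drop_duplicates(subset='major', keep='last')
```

drop duplicate major (keep=last):
   credits  score major
2        5     74  Econ
7        1     86  Math
add column score_minus_credits = t['score'] - t['credits']:
   credits  score major  score_minus_credits
2        5     74  Econ                   69
7        1     86  Math                   85
Finally, value at position 0, column 'score_minus_credits' = 69.

69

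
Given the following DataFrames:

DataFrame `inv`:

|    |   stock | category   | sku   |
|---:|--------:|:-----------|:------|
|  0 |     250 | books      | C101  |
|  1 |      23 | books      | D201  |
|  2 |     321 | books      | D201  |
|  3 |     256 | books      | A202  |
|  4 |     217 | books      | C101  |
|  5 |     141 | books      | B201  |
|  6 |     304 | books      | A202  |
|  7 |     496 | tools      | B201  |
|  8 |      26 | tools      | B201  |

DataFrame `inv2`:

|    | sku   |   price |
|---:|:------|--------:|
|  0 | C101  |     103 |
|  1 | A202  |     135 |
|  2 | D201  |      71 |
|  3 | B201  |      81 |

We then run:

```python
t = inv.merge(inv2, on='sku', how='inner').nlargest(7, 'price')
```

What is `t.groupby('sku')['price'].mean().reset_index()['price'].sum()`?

merge on 'sku' (how='inner') → 9 rows:
   stock category   sku  price
0    250    books  C101    103
1     23    books  D201     71
2    321    books  D201     71
3    256    books  A202    135
4    217    books  C101    103
5    141    books  B201     81
6    304    books  A202    135
7    496    tools  B201     81
8     26    tools  B201     81
take 7 rows with largest price:
   stock category   sku  price
3    256    books  A202    135
6    304    books  A202    135
0    250    books  C101    103
4    217    books  C101    103
5    141    books  B201     81
7    496    tools  B201     81
8     26    tools  B201     81
group by sku, mean of price:
sku
A202    135.0
B201     81.0
C101    103.0
Name: price, dtype: float64
reset_index():
    sku  price
0  A202  135.0
1  B201   81.0
2  C101  103.0
The sum of column 'price' is 319.0.

319.0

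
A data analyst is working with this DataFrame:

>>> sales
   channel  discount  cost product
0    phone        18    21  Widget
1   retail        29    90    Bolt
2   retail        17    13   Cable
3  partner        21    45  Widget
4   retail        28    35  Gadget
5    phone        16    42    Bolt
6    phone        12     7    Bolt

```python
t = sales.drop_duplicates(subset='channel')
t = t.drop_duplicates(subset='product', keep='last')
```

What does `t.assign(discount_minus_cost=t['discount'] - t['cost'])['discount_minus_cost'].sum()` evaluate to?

-85

drop duplicate channel (keep=first):
   channel  discount  cost product
0    phone        18    21  Widget
1   retail        29    90    Bolt
3  partner        21    45  Widget
drop duplicate product (keep=last):
   channel  discount  cost product
1   retail        29    90    Bolt
3  partner        21    45  Widget
add column discount_minus_cost = t['discount'] - t['cost']:
   channel  discount  cost product  discount_minus_cost
1   retail        29    90    Bolt                  -61
3  partner        21    45  Widget                  -24
Finally, sum of column 'discount_minus_cost' = -85.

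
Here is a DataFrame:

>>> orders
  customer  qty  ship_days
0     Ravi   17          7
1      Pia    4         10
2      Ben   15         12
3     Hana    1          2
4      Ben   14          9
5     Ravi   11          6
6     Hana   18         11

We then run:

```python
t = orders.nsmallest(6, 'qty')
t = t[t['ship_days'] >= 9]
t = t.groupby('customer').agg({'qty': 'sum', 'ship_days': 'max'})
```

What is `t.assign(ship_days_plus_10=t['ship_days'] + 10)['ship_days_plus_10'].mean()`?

21.0

take 6 rows with smallest qty:
  customer  qty  ship_days
3     Hana    1          2
1      Pia    4         10
5     Ravi   11          6
4      Ben   14          9
2      Ben   15         12
0     Ravi   17          7
filter rows where ship_days >= 9:
  customer  qty  ship_days
1      Pia    4         10
4      Ben   14          9
2      Ben   15         12
group by customer: sum(qty), max(ship_days):
          qty  ship_days
customer                
Ben        29         12
Pia         4         10
add column ship_days_plus_10 = t['ship_days'] + 10:
          qty  ship_days  ship_days_plus_10
customer                                   
Ben        29         12                 22
Pia         4         10                 20
mean of column 'ship_days_plus_10' → 21.0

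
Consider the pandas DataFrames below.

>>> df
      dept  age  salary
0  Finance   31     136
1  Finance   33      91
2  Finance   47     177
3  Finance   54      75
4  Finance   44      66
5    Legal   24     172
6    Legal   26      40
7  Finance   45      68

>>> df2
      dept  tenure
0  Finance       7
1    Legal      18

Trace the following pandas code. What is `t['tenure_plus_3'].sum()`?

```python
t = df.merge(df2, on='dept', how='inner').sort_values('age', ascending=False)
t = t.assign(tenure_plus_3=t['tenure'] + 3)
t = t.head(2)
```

20

merge on 'dept' (how='inner') → 8 rows:
      dept  age  salary  tenure
0  Finance   31     136       7
1  Finance   33      91       7
2  Finance   47     177       7
3  Finance   54      75       7
4  Finance   44      66       7
5    Legal   24     172      18
6    Legal   26      40      18
7  Finance   45      68       7
sort by age descending:
      dept  age  salary  tenure
3  Finance   54      75       7
2  Finance   47     177       7
7  Finance   45      68       7
4  Finance   44      66       7
1  Finance   33      91       7
0  Finance   31     136       7
6    Legal   26      40      18
5    Legal   24     172      18
add column tenure_plus_3 = t['tenure'] + 3:
      dept  age  salary  tenure  tenure_plus_3
3  Finance   54      75       7             10
2  Finance   47     177       7             10
7  Finance   45      68       7             10
4  Finance   44      66       7             10
1  Finance   33      91       7             10
0  Finance   31     136       7             10
6    Legal   26      40      18             21
5    Legal   24     172      18             21
take first 2 rows:
      dept  age  salary  tenure  tenure_plus_3
3  Finance   54      75       7             10
2  Finance   47     177       7             10
sum of column 'tenure_plus_3' → 20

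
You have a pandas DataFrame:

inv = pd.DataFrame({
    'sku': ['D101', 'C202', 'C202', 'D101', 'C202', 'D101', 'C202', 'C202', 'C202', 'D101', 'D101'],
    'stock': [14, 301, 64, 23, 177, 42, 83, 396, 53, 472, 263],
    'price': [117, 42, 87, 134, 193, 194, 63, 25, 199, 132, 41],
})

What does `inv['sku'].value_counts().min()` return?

5

value_counts of sku:
sku
C202    6
D101    5
Name: count, dtype: int64
The min of the resulting series is 5.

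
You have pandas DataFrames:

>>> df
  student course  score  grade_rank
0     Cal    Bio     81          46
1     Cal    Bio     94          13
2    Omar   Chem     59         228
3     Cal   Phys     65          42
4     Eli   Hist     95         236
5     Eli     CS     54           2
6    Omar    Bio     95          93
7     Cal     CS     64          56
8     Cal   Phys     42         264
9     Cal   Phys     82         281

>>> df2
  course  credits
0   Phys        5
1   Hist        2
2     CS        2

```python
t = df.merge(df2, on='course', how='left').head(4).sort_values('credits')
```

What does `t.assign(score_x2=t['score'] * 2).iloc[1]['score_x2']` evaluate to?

merge on 'course' (how='left') → 10 rows:
  student course  score  grade_rank  credits
0     Cal    Bio     81          46      NaN
1     Cal    Bio     94          13      NaN
2    Omar   Chem     59         228      NaN
3     Cal   Phys     65          42      5.0
4     Eli   Hist     95         236      2.0
5     Eli     CS     54           2      2.0
6    Omar    Bio     95          93      NaN
7     Cal     CS     64          56      2.0
8     Cal   Phys     42         264      5.0
9     Cal   Phys     82         281      5.0
take first 4 rows:
  student course  score  grade_rank  credits
0     Cal    Bio     81          46      NaN
1     Cal    Bio     94          13      NaN
2    Omar   Chem     59         228      NaN
3     Cal   Phys     65          42      5.0
sort by credits:
  student course  score  grade_rank  credits
3     Cal   Phys     65          42      5.0
0     Cal    Bio     81          46      NaN
1     Cal    Bio     94          13      NaN
2    Omar   Chem     59         228      NaN
add column score_x2 = t['score'] * 2:
  student course  score  grade_rank  credits  score_x2
3     Cal   Phys     65          42      5.0       130
0     Cal    Bio     81          46      NaN       162
1     Cal    Bio     94          13      NaN       188
2    Omar   Chem     59         228      NaN       118
Taking the value at position 1, column 'score_x2' gives 162.

162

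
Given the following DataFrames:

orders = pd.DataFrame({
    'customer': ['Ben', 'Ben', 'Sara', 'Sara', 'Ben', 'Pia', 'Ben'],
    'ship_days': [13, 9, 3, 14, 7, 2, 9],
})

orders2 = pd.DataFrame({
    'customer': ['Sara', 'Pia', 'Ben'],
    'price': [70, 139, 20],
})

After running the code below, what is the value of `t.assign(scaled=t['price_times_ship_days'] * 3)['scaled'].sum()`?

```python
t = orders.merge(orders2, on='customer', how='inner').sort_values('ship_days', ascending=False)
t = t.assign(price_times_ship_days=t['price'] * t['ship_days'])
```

6684

merge on 'customer' (how='inner') → 7 rows:
  customer  ship_days  price
0      Ben         13     20
1      Ben          9     20
2     Sara          3     70
3     Sara         14     70
4      Ben          7     20
5      Pia          2    139
6      Ben          9     20
sort by ship_days descending:
  customer  ship_days  price
3     Sara         14     70
0      Ben         13     20
1      Ben          9     20
6      Ben          9     20
4      Ben          7     20
2     Sara          3     70
5      Pia          2    139
add column price_times_ship_days = t['price'] * t['ship_days']:
  customer  ship_days  price  price_times_ship_days
3     Sara         14     70                    980
0      Ben         13     20                    260
1      Ben          9     20                    180
6      Ben          9     20                    180
4      Ben          7     20                    140
2     Sara          3     70                    210
5      Pia          2    139                    278
add column scaled = t['price_times_ship_days'] * 3:
  customer  ship_days  price  price_times_ship_days  scaled
3     Sara         14     70                    980    2940
0      Ben         13     20                    260     780
1      Ben          9     20                    180     540
6      Ben          9     20                    180     540
4      Ben          7     20                    140     420
2     Sara          3     70                    210     630
5      Pia          2    139                    278     834
Hence 6684.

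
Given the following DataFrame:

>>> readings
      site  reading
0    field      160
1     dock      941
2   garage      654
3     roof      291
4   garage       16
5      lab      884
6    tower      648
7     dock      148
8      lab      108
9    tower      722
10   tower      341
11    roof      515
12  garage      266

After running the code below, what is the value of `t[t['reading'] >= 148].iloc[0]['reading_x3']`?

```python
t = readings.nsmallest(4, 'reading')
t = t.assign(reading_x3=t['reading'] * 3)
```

444

take 4 rows with smallest reading:
     site  reading
4  garage       16
8     lab      108
7    dock      148
0   field      160
add column reading_x3 = t['reading'] * 3:
     site  reading  reading_x3
4  garage       16          48
8     lab      108         324
7    dock      148         444
0   field      160         480
filter rows where reading >= 148:
    site  reading  reading_x3
7   dock      148         444
0  field      160         480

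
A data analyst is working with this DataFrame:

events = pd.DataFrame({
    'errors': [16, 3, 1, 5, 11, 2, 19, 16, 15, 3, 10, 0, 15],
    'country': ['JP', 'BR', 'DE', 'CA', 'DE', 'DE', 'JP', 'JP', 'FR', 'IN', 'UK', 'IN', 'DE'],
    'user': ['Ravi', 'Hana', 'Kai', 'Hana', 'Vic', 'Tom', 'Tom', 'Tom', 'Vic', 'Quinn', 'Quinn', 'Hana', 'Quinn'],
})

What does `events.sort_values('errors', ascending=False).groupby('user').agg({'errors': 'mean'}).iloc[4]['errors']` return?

sort by errors descending:
    errors country   user
6       19      JP    Tom
0       16      JP   Ravi
7       16      JP    Tom
8       15      FR    Vic
12      15      DE  Quinn
4       11      DE    Vic
10      10      UK  Quinn
3        5      CA   Hana
1        3      BR   Hana
9        3      IN  Quinn
5        2      DE    Tom
2        1      DE    Kai
11       0      IN   Hana
group by user, mean of errors:
          errors
user            
Hana    2.666667
Kai     1.000000
Quinn   9.333333
Ravi   16.000000
Tom    12.333333
Vic    13.000000
value at position 4, column 'errors' → 12.3333333333

12.3333333333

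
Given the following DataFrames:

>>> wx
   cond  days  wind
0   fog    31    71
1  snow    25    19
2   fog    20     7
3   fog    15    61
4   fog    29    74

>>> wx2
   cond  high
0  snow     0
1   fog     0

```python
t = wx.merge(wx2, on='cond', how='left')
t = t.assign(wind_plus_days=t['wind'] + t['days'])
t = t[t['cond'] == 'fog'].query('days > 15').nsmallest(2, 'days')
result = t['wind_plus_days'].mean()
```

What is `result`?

merge on 'cond' (how='left') → 5 rows:
   cond  days  wind  high
0   fog    31    71     0
1  snow    25    19     0
2   fog    20     7     0
3   fog    15    61     0
4   fog    29    74     0
add column wind_plus_days = t['wind'] + t['days']:
   cond  days  wind  high  wind_plus_days
0   fog    31    71     0             102
1  snow    25    19     0              44
2   fog    20     7     0              27
3   fog    15    61     0              76
4   fog    29    74     0             103
filter rows where cond == 'fog':
  cond  days  wind  high  wind_plus_days
0  fog    31    71     0             102
2  fog    20     7     0              27
3  fog    15    61     0              76
4  fog    29    74     0             103
filter rows where days > 15:
  cond  days  wind  high  wind_plus_days
0  fog    31    71     0             102
2  fog    20     7     0              27
4  fog    29    74     0             103
take 2 rows with smallest days:
  cond  days  wind  high  wind_plus_days
2  fog    20     7     0              27
4  fog    29    74     0             103
Finally, mean of column 'wind_plus_days' = 65.0.

65.0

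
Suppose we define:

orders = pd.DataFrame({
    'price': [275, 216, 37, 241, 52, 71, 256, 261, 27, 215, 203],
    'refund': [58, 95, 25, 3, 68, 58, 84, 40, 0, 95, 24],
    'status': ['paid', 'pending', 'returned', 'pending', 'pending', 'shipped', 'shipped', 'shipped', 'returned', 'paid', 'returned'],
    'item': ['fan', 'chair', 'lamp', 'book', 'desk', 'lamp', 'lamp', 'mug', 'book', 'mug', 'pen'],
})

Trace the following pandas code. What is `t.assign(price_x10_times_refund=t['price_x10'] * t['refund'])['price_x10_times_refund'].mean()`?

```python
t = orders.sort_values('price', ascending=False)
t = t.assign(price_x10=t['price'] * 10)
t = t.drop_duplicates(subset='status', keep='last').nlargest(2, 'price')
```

122715.0

sort by price descending:
    price  refund    status   item
0     275      58      paid    fan
7     261      40   shipped    mug
6     256      84   shipped   lamp
3     241       3   pending   book
1     216      95   pending  chair
9     215      95      paid    mug
10    203      24  returned    pen
5      71      58   shipped   lamp
4      52      68   pending   desk
2      37      25  returned   lamp
8      27       0  returned   book
add column price_x10 = t['price'] * 10:
    price  refund    status   item  price_x10
0     275      58      paid    fan       2750
7     261      40   shipped    mug       2610
6     256      84   shipped   lamp       2560
3     241       3   pending   book       2410
1     216      95   pending  chair       2160
9     215      95      paid    mug       2150
10    203      24  returned    pen       2030
5      71      58   shipped   lamp        710
4      52      68   pending   desk        520
2      37      25  returned   lamp        370
8      27       0  returned   book        270
drop duplicate status (keep=last):
   price  refund    status  item  price_x10
9    215      95      paid   mug       2150
5     71      58   shipped  lamp        710
4     52      68   pending  desk        520
8     27       0  returned  book        270
take 2 rows with largest price:
   price  refund   status  item  price_x10
9    215      95     paid   mug       2150
5     71      58  shipped  lamp        710
add column price_x10_times_refund = t['price_x10'] * t['refund']:
   price  refund   status  item  price_x10  price_x10_times_refund
9    215      95     paid   mug       2150                  204250
5     71      58  shipped  lamp        710                   41180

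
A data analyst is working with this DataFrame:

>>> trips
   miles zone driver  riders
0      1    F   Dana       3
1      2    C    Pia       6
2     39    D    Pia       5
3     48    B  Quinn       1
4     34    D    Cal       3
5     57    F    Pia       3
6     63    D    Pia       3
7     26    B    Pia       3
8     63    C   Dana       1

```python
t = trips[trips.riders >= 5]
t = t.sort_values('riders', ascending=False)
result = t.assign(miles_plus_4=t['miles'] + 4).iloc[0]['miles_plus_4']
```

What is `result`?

6

filter rows where riders >= 5:
   miles zone driver  riders
1      2    C    Pia       6
2     39    D    Pia       5
sort by riders descending:
   miles zone driver  riders
1      2    C    Pia       6
2     39    D    Pia       5
add column miles_plus_4 = t['miles'] + 4:
   miles zone driver  riders  miles_plus_4
1      2    C    Pia       6             6
2     39    D    Pia       5            43
value at position 0, column 'miles_plus_4' → 6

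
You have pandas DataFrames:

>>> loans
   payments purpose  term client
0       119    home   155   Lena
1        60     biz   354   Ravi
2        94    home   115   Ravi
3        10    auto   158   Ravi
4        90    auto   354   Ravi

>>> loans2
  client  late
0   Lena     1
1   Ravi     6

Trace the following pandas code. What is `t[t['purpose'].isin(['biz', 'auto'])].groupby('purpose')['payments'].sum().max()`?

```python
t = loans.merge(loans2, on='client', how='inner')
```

100

merge on 'client' (how='inner') → 5 rows:
   payments purpose  term client  late
0       119    home   155   Lena     1
1        60     biz   354   Ravi     6
2        94    home   115   Ravi     6
3        10    auto   158   Ravi     6
4        90    auto   354   Ravi     6
filter rows where purpose in ['biz', 'auto']:
   payments purpose  term client  late
1        60     biz   354   Ravi     6
3        10    auto   158   Ravi     6
4        90    auto   354   Ravi     6
group by purpose, sum of payments:
purpose
auto    100
biz      60
Name: payments, dtype: int64
max of the resulting series → 100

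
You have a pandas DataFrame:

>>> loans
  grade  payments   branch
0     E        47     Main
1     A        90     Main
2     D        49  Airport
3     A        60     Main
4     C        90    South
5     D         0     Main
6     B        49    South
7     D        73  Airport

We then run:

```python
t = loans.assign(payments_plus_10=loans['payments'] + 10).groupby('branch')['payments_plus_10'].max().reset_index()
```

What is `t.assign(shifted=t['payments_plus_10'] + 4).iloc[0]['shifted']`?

87

add column payments_plus_10 = loans['payments'] + 10:
  grade  payments   branch  payments_plus_10
0     E        47     Main                57
1     A        90     Main               100
2     D        49  Airport                59
3     A        60     Main                70
4     C        90    South               100
5     D         0     Main                10
6     B        49    South                59
7     D        73  Airport                83
group by branch, max of payments_plus_10:
branch
Airport     83
Main       100
South      100
Name: payments_plus_10, dtype: int64
reset_index():
    branch  payments_plus_10
0  Airport                83
1     Main               100
2    South               100
add column shifted = t['payments_plus_10'] + 4:
    branch  payments_plus_10  shifted
0  Airport                83       87
1     Main               100      104
2    South               100      104
Finally, value at position 0, column 'shifted' = 87.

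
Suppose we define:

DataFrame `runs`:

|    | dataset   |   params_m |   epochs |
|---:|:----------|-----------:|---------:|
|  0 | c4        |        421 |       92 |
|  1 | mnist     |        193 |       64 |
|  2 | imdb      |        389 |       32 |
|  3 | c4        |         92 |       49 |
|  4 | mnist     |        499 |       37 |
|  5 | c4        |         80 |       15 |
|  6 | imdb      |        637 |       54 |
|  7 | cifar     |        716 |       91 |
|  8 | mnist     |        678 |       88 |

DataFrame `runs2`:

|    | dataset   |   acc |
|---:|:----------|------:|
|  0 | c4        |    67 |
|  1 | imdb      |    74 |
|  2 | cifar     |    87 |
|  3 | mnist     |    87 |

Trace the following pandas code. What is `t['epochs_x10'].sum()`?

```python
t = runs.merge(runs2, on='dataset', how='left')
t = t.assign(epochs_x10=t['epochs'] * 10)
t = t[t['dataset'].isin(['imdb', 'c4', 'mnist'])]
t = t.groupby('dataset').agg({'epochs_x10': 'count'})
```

merge on 'dataset' (how='left') → 9 rows:
  dataset  params_m  epochs  acc
0      c4       421      92   67
1   mnist       193      64   87
2    imdb       389      32   74
3      c4        92      49   67
4   mnist       499      37   87
5      c4        80      15   67
6    imdb       637      54   74
7   cifar       716      91   87
8   mnist       678      88   87
add column epochs_x10 = t['epochs'] * 10:
  dataset  params_m  epochs  acc  epochs_x10
0      c4       421      92   67         920
1   mnist       193      64   87         640
2    imdb       389      32   74         320
3      c4        92      49   67         490
4   mnist       499      37   87         370
5      c4        80      15   67         150
6    imdb       637      54   74         540
7   cifar       716      91   87         910
8   mnist       678      88   87         880
filter rows where dataset in ['imdb', 'c4', 'mnist']:
  dataset  params_m  epochs  acc  epochs_x10
0      c4       421      92   67         920
1   mnist       193      64   87         640
2    imdb       389      32   74         320
3      c4        92      49   67         490
4   mnist       499      37   87         370
5      c4        80      15   67         150
6    imdb       637      54   74         540
8   mnist       678      88   87         880
group by dataset, count of epochs_x10:
         epochs_x10
dataset            
c4                3
imdb              2
mnist             3
Reading off the sum of column 'epochs_x10', we get 8.

8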